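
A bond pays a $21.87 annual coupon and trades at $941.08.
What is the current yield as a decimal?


Formula: Current yield = annual coupon / price
Substituting: CY = $21.87 / $941.08
CY = 0.023239

0.023239


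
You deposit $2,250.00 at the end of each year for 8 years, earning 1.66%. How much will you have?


Formula: FV = PMT * ((1+r)^n - 1) / r
Growth factor: (1 + 0.0166)^8 = 1.140777
Numerator: 1.140777 - 1 = 0.140777
FV = $2,250.00 * 0.140777 / 0.0166 = $19,081.25

$19,081.25


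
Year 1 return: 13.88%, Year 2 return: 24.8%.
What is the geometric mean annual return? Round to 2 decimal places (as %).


Formula: Geometric mean = ((1+r1)*(1+r2))^(1/2) - 1
Product: (1 + 0.1388) * (1 + 0.248) = 1.1388 * 1.248 = 1.421222
Square root: 1.421222^0.5 = 1.19215
Geometric mean = 1.19215 - 1 = 0.19215
As percentage: 19.22%

19.22%


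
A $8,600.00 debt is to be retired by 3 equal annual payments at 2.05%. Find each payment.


Formula: PMT = PV * r / (1 - (1+r)^(-n))
Denominator: 1 - (1 + 0.0205)^(-3) = 0.059062
Numerator: $8,600.00 * 0.0205 = 176.3
PMT = 176.3 / 0.059062 = $2,984.99

$2,984.99


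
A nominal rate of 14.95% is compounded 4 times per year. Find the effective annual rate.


Formula: EAR = (1 + r/m)^m - 1
Period rate: r/m = 0.1495 / 4 = 0.037375
Compounding: (1 + 0.037375)^4 = 1.158092
EAR = 1.158092 - 1 = 0.158092

0.158092


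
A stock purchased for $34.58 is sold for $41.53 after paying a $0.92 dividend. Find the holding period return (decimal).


Formula: HPR = (P1 - P0 + D) / P0
Gain: $41.53 - $34.58 + $0.92 = $7.87
HPR = $7.87 / $34.58 = 0.2276

0.2276


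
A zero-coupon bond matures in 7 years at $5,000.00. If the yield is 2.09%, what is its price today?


Formula: Price = FV / (1 + r)^n
Substituting: Price = $5,000.00 / (1 + 0.0209)^7
Discount factor: (1.0209)^7 = 1.155799
Price = $5,000.00 / 1.155799 = $4,326.01

$4,326.01


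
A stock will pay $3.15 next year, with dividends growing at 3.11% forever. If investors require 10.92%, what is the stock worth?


Formula: P = D1 / (r - g)
Spread: r - g = 0.1092 - 0.0311 = 0.0781
Substituting: P = $3.15 / 0.0781
P = $40.33

$40.33


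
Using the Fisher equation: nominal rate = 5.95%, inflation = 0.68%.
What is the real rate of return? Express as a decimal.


Formula: (1 + r_real) = (1 + r_nom) / (1 + inflation)
Substituting: (1 + r_real) = 1.0595 / 1.0068
(1 + r_real) = 1.052344
r_real = 1.052344 - 1 = 0.052344

0.052344


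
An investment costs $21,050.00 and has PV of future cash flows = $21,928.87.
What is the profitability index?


Formula: PI = PV(cash flows) / initial investment
Substituting: PI = $21,928.87 / $21,050.00
PI = 1.0418

1.0418


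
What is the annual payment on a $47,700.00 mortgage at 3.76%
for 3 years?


Formula: PMT = PV * r / (1 - (1+r)^(-n))
Denominator: 1 - (1 + 0.0376)^(-3) = 0.104821
Numerator: $47,700.00 * 0.0376 = 1793.52
PMT = 1793.52 / 0.104821 = $17,110.39

$17,110.39


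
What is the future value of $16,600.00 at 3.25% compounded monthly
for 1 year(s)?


Formula: FV = P * (1 + r/m)^(m*t)
Period rate: r/m = 0.0325 / 12 = 0.002708
Total periods: m*t = 12 * 1 = 12
Growth factor: (1 + 0.002708)^12 = 1.032989
FV = $16,600.00 * 1.032989 = $17,147.61

$17,147.61


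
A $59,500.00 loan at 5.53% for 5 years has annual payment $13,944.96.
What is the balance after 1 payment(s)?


Formula: Balance = PV*(1+r)^k - PMT*((1+r)^k - 1)/r
Growth: (1 + 0.0553)^1 = 1.0553
Accumulated factor: ((1+r)^k - 1)/r = 1.0
Balance = $59,500.00 * 1.0553 - $13,944.96 * 1.0
Balance = $48,845.39

$48,845.39


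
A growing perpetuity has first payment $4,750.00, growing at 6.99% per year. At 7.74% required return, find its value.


Formula: PV = C / (r - g)
Spread: r - g = 0.0774 - 0.0699 = 0.0075
Substituting: PV = $4,750.00 / 0.0075
PV = $633,333.33

$633,333.33


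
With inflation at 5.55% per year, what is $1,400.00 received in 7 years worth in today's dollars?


Formula: Real value = nominal / (1 + inflation)^years
Price level: (1 + 0.0555)^7 = 1.459512
Real value = $1,400.00 / 1.459512 = $959.22

$959.22


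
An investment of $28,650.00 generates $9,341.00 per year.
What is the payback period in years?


Formula: Payback = investment / annual cash flow
Substituting: Payback = $28,650.00 / $9,341.00
Payback = 3.0671 years

3.0671 years


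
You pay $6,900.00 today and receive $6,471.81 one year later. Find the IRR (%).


Formula: IRR = C1/C0 - 1
Substituting: IRR = $6,471.81 / $6,900.00 - 1
Ratio: 0.937943 - 1 = -0.062057
IRR = -6.2057%

-6.2057%


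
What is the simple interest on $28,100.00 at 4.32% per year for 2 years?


Formula: I = P * r * t
Substituting: I = $28,100.00 * 0.0432 * 2
Step: I = $28,100.00 * 0.0864
I = $2,427.84

$2,427.84


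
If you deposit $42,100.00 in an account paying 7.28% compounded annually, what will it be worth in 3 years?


Formula: FV = P * (1 + r)^n
Substituting: FV = $42,100.00 * (1 + 0.0728)^3
Growth factor: (1.0728)^3 = 1.234685
FV = $42,100.00 * 1.234685 = $51,980.25

$51,980.25


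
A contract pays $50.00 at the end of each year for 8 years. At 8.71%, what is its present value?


Formula: PV = PMT * (1 - (1+r)^(-n)) / r
Discount factor: (1 + 0.0871)^(-8) = 0.512677
Bracket: 1 - 0.512677 = 0.487323
PV = $50.00 * 0.487323 / 0.0871 = $279.75

$279.75


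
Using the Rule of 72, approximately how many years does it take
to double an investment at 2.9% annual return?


Formula: Years ≈ 72 / r
Substituting: Years ≈ 72 / 2.9
Years ≈ 24.8

24.8 years


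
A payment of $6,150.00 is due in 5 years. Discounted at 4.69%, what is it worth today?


Formula: PV = FV / (1 + r)^n
Substituting: PV = $6,150.00 / (1 + 0.0469)^5
Discount factor: (1.0469)^5 = 1.257552
PV = $6,150.00 / 1.257552 = $4,890.45

$4,890.45


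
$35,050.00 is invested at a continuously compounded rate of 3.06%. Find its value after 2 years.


Formula: FV = P * e^(r*t)
Exponent: r*t = 0.0306 * 2 = 0.0612
e^(0.0612) = 1.063112
FV = $35,050.00 * 1.063112 = $37,262.06

$37,262.06


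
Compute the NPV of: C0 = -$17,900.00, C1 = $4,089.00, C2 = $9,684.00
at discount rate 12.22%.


Formula: NPV = C0 + C1/(1+r) + C2/(1+r)^2
Discount C1: $4,089.00 / (1 + 0.1222) = $3,643.74
Discount C2: $9,684.00 / (1 + 0.1222)^2 = $7,689.79
NPV = -$17,900.00 + $3,643.74 + $7,689.79 = -$6,566.48

-$6,566.48


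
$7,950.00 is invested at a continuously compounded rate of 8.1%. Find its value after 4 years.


Formula: FV = P * e^(r*t)
Exponent: r*t = 0.081 * 4 = 0.324
e^(0.324) = 1.382647
FV = $7,950.00 * 1.382647 = $10,992.05

$10,992.05


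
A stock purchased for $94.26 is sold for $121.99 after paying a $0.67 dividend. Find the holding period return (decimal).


Formula: HPR = (P1 - P0 + D) / P0
Gain: $121.99 - $94.26 + $0.67 = $28.40
HPR = $28.40 / $94.26 = 0.3013

0.3013


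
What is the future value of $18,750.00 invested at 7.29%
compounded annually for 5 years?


Formula: FV = P * (1 + r)^n
Substituting: FV = $18,750.00 * (1 + 0.0729)^5
Growth factor: (1.0729)^5 = 1.421662
FV = $18,750.00 * 1.421662 = $26,656.15

$26,656.15


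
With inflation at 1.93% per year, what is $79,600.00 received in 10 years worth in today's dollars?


Formula: Real value = nominal / (1 + inflation)^years
Price level: (1 + 0.0193)^10 = 1.210655
Real value = $79,600.00 / 1.210655 = $65,749.56

$65,749.56


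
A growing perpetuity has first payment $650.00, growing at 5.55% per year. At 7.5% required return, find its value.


Formula: PV = C / (r - g)
Spread: r - g = 0.075 - 0.0555 = 0.0195
Substituting: PV = $650.00 / 0.0195
PV = $33,333.33

$33,333.33


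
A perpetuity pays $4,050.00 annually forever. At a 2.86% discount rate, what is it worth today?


Formula: PV = C / r
Substituting: PV = $4,050.00 / 0.0286
PV = $141,608.39

$141,608.39


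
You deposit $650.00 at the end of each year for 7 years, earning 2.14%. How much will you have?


Formula: FV = PMT * ((1+r)^n - 1) / r
Growth factor: (1 + 0.0214)^7 = 1.159768
Numerator: 1.159768 - 1 = 0.159768
FV = $650.00 * 0.159768 / 0.0214 = $4,852.75

$4,852.75


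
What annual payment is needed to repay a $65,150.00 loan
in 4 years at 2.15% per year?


Formula: PMT = PV * r / (1 - (1+r)^(-n))
Denominator: 1 - (1 + 0.0215)^(-4) = 0.081569
Numerator: $65,150.00 * 0.0215 = 1400.725
PMT = 1400.725 / 0.081569 = $17,172.26

$17,172.26


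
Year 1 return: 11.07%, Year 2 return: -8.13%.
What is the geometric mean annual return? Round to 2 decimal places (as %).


Formula: Geometric mean = ((1+r1)*(1+r2))^(1/2) - 1
Product: (1 + 0.1107) * (1 + -0.0813) = 1.1107 * 0.9187 = 1.0204
Square root: 1.0204^0.5 = 1.010149
Geometric mean = 1.010149 - 1 = 0.010149
As percentage: 1.01%

1.01%


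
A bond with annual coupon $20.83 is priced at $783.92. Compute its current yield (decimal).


Formula: Current yield = annual coupon / price
Substituting: CY = $20.83 / $783.92
CY = 0.026572

0.026572


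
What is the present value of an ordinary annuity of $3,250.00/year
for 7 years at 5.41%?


Formula: PV = PMT * (1 - (1+r)^(-n)) / r
Discount factor: (1 + 0.0541)^(-7) = 0.691556
Bracket: 1 - 0.691556 = 0.308444
PV = $3,250.00 * 0.308444 / 0.0541 = $18,529.45

$18,529.45


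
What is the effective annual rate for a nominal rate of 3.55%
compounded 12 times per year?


Formula: EAR = (1 + r/m)^m - 1
Period rate: r/m = 0.0355 / 12 = 0.002958
Compounding: (1 + 0.002958)^12 = 1.036083
EAR = 1.036083 - 1 = 0.036083

0.036083


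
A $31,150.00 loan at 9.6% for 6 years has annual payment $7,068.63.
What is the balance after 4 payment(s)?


Formula: Balance = PV*(1+r)^k - PMT*((1+r)^k - 1)/r
Growth: (1 + 0.096)^4 = 1.44292
Accumulated factor: ((1+r)^k - 1)/r = 4.613749
Balance = $31,150.00 * 1.44292 - $7,068.63 * 4.613749
Balance = $12,334.07

$12,334.07


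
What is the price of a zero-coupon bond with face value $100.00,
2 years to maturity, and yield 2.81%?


Formula: Price = FV / (1 + r)^n
Substituting: Price = $100.00 / (1 + 0.0281)^2
Discount factor: (1.0281)^2 = 1.05699
Price = $100.00 / 1.05699 = $94.61

$94.61


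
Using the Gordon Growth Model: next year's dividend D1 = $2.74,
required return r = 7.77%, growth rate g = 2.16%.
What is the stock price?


Formula: P = D1 / (r - g)
Spread: r - g = 0.0777 - 0.0216 = 0.0561
Substituting: P = $2.74 / 0.0561
P = $48.84

$48.84


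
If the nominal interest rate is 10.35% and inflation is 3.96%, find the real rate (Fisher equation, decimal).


Formula: (1 + r_real) = (1 + r_nom) / (1 + inflation)
Substituting: (1 + r_real) = 1.1035 / 1.0396
(1 + r_real) = 1.061466
r_real = 1.061466 - 1 = 0.061466

0.061466


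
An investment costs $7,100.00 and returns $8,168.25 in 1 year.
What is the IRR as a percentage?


Formula: IRR = C1/C0 - 1
Substituting: IRR = $8,168.25 / $7,100.00 - 1
Ratio: 1.150458 - 1 = 0.150458
IRR = 15.0458%

15.0458%


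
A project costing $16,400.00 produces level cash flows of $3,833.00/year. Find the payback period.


Formula: Payback = investment / annual cash flow
Substituting: Payback = $16,400.00 / $3,833.00
Payback = 4.2786 years

4.2786 years


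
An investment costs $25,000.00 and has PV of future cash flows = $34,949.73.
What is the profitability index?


Formula: PI = PV(cash flows) / initial investment
Substituting: PI = $34,949.73 / $25,000.00
PI = 1.398

1.398


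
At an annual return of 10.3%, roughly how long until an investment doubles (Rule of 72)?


Formula: Years ≈ 72 / r
Substituting: Years ≈ 72 / 10.3
Years ≈ 7.0

7.0 years


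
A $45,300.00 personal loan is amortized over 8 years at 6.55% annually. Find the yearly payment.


Formula: PMT = PV * r / (1 - (1+r)^(-n))
Denominator: 1 - (1 + 0.0655)^(-8) = 0.398033
Numerator: $45,300.00 * 0.0655 = 2967.15
PMT = 2967.15 / 0.398033 = $7,454.52

$7,454.52


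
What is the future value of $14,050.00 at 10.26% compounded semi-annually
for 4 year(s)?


Formula: FV = P * (1 + r/m)^(m*t)
Period rate: r/m = 0.1026 / 2 = 0.0513
Total periods: m*t = 2 * 4 = 8
Growth factor: (1 + 0.0513)^8 = 1.492153
FV = $14,050.00 * 1.492153 = $20,964.75

$20,964.75


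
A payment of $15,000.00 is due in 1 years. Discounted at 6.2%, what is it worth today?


Formula: PV = FV / (1 + r)^n
Substituting: PV = $15,000.00 / (1 + 0.062)^1
Discount factor: (1.062)^1 = 1.062
PV = $15,000.00 / 1.062 = $14,124.29

$14,124.29


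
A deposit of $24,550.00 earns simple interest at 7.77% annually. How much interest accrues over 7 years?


Formula: I = P * r * t
Substituting: I = $24,550.00 * 0.0777 * 7
Step: I = $24,550.00 * 0.5439
I = $13,352.75

$13,352.75


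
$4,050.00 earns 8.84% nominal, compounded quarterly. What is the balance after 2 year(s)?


Formula: FV = P * (1 + r/m)^(m*t)
Period rate: r/m = 0.0884 / 4 = 0.0221
Total periods: m*t = 4 * 2 = 8
Growth factor: (1 + 0.0221)^8 = 1.191097
FV = $4,050.00 * 1.191097 = $4,823.94

$4,823.94


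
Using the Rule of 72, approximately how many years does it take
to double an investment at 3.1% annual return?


Formula: Years ≈ 72 / r
Substituting: Years ≈ 72 / 3.1
Years ≈ 23.2

23.2 years


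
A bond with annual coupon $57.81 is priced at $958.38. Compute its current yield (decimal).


Formula: Current yield = annual coupon / price
Substituting: CY = $57.81 / $958.38
CY = 0.060321

0.060321


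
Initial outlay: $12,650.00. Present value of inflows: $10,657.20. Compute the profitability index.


Formula: PI = PV(cash flows) / initial investment
Substituting: PI = $10,657.20 / $12,650.00
PI = 0.8425

0.8425


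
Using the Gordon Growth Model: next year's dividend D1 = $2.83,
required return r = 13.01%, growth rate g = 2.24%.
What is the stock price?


Formula: P = D1 / (r - g)
Spread: r - g = 0.1301 - 0.0224 = 0.1077
Substituting: P = $2.83 / 0.1077
P = $26.28

$26.28


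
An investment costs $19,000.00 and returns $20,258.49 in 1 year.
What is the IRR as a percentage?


Formula: IRR = C1/C0 - 1
Substituting: IRR = $20,258.49 / $19,000.00 - 1
Ratio: 1.066236 - 1 = 0.066236
IRR = 6.6236%

6.6236%


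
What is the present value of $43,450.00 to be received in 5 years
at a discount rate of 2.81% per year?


Formula: PV = FV / (1 + r)^n
Substituting: PV = $43,450.00 / (1 + 0.0281)^5
Discount factor: (1.0281)^5 = 1.148621
PV = $43,450.00 / 1.148621 = $37,827.97

$37,827.97


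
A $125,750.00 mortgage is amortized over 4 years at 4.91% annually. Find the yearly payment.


Formula: PMT = PV * r / (1 - (1+r)^(-n))
Denominator: 1 - (1 + 0.0491)^(-4) = 0.174471
Numerator: $125,750.00 * 0.0491 = 6174.325
PMT = 6174.325 / 0.174471 = $35,388.88

$35,388.88


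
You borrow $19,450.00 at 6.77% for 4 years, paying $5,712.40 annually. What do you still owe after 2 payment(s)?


Formula: Balance = PV*(1+r)^k - PMT*((1+r)^k - 1)/r
Growth: (1 + 0.0677)^2 = 1.139983
Accumulated factor: ((1+r)^k - 1)/r = 2.0677
Balance = $19,450.00 * 1.139983 - $5,712.40 * 2.0677
Balance = $10,361.15

$10,361.15


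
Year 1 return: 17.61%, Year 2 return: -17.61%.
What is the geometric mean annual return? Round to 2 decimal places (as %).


Formula: Geometric mean = ((1+r1)*(1+r2))^(1/2) - 1
Product: (1 + 0.1761) * (1 + -0.1761) = 1.1761 * 0.8239 = 0.968989
Square root: 0.968989^0.5 = 0.984372
Geometric mean = 0.984372 - 1 = -0.015628
As percentage: -1.56%

-1.56%


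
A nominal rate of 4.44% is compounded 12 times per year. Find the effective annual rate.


Formula: EAR = (1 + r/m)^m - 1
Period rate: r/m = 0.0444 / 12 = 0.0037
Compounding: (1 + 0.0037)^12 = 1.045315
EAR = 1.045315 - 1 = 0.045315

0.045315


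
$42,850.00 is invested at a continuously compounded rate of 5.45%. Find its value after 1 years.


Formula: FV = P * e^(r*t)
Exponent: r*t = 0.0545 * 1 = 0.0545
e^(0.0545) = 1.056012
FV = $42,850.00 * 1.056012 = $45,250.13

$45,250.13


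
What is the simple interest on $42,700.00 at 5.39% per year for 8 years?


Formula: I = P * r * t
Substituting: I = $42,700.00 * 0.0539 * 8
Step: I = $42,700.00 * 0.4312
I = $18,412.24

$18,412.24


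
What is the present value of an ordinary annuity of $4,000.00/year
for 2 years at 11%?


Formula: PV = PMT * (1 - (1+r)^(-n)) / r
Discount factor: (1 + 0.11)^(-2) = 0.811622
Bracket: 1 - 0.811622 = 0.188378
PV = $4,000.00 * 0.188378 / 0.11 = $6,850.09

$6,850.09


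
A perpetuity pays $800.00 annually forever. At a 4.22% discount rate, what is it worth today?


Formula: PV = C / r
Substituting: PV = $800.00 / 0.0422
PV = $18,957.35

$18,957.35


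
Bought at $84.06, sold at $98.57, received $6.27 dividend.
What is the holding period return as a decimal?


Formula: HPR = (P1 - P0 + D) / P0
Gain: $98.57 - $84.06 + $6.27 = $20.78
HPR = $20.78 / $84.06 = 0.2472

0.2472


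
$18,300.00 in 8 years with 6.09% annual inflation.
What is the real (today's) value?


Formula: Real value = nominal / (1 + inflation)^years
Price level: (1 + 0.0609)^8 = 1.604706
Real value = $18,300.00 / 1.604706 = $11,403.95

$11,403.95


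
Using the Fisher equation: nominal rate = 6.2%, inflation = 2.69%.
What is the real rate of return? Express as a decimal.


Formula: (1 + r_real) = (1 + r_nom) / (1 + inflation)
Substituting: (1 + r_real) = 1.062 / 1.0269
(1 + r_real) = 1.034181
r_real = 1.034181 - 1 = 0.034181

0.034181


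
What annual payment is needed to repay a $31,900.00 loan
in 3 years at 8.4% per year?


Formula: PMT = PV * r / (1 - (1+r)^(-n))
Denominator: 1 - (1 + 0.084)^(-3) = 0.214923
Numerator: $31,900.00 * 0.084 = 2679.6
PMT = 2679.6 / 0.214923 = $12,467.71

$12,467.71


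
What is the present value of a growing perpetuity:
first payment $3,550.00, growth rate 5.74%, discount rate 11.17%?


Formula: PV = C / (r - g)
Spread: r - g = 0.1117 - 0.0574 = 0.0543
Substituting: PV = $3,550.00 / 0.0543
PV = $65,377.53

$65,377.53


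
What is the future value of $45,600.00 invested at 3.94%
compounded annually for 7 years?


Formula: FV = P * (1 + r)^n
Substituting: FV = $45,600.00 * (1 + 0.0394)^7
Growth factor: (1.0394)^7 = 1.310627
FV = $45,600.00 * 1.310627 = $59,764.57

$59,764.57


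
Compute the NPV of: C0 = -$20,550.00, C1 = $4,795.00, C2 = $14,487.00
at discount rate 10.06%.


Formula: NPV = C0 + C1/(1+r) + C2/(1+r)^2
Discount C1: $4,795.00 / (1 + 0.1006) = $4,356.71
Discount C2: $14,487.00 / (1 + 0.1006)^2 = $11,959.68
NPV = -$20,550.00 + $4,356.71 + $11,959.68 = -$4,233.61

-$4,233.61


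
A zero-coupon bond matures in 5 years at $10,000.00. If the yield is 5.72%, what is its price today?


Formula: Price = FV / (1 + r)^n
Substituting: Price = $10,000.00 / (1 + 0.0572)^5
Discount factor: (1.0572)^5 = 1.320644
Price = $10,000.00 / 1.320644 = $7,572.06

$7,572.06


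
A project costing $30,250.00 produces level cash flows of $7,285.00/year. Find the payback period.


Formula: Payback = investment / annual cash flow
Substituting: Payback = $30,250.00 / $7,285.00
Payback = 4.1524 years

4.1524 years


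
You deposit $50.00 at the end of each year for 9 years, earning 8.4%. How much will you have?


Formula: FV = PMT * ((1+r)^n - 1) / r
Growth factor: (1 + 0.084)^9 = 2.066634
Numerator: 2.066634 - 1 = 1.066634
FV = $50.00 * 1.066634 / 0.084 = $634.90

$634.90


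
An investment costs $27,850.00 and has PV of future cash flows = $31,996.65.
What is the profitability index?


Formula: PI = PV(cash flows) / initial investment
Substituting: PI = $31,996.65 / $27,850.00
PI = 1.1489

1.1489


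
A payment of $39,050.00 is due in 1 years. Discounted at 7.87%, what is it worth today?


Formula: PV = FV / (1 + r)^n
Substituting: PV = $39,050.00 / (1 + 0.0787)^1
Discount factor: (1.0787)^1 = 1.0787
PV = $39,050.00 / 1.0787 = $36,200.98

$36,200.98


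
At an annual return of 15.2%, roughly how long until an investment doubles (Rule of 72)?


Formula: Years ≈ 72 / r
Substituting: Years ≈ 72 / 15.2
Years ≈ 4.7

4.7 years


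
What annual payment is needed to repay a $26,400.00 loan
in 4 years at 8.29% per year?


Formula: PMT = PV * r / (1 - (1+r)^(-n))
Denominator: 1 - (1 + 0.0829)^(-4) = 0.272812
Numerator: $26,400.00 * 0.0829 = 2188.56
PMT = 2188.56 / 0.272812 = $8,022.22

$8,022.22


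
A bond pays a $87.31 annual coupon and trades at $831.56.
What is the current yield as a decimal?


Formula: Current yield = annual coupon / price
Substituting: CY = $87.31 / $831.56
CY = 0.104995

0.104995


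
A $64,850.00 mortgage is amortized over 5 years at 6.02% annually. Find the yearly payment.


Formula: PMT = PV * r / (1 - (1+r)^(-n))
Denominator: 1 - (1 + 0.0602)^(-5) = 0.253446
Numerator: $64,850.00 * 0.0602 = 3903.97
PMT = 3903.97 / 0.253446 = $15,403.53

$15,403.53


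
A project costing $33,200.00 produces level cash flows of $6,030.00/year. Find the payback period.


Formula: Payback = investment / annual cash flow
Substituting: Payback = $33,200.00 / $6,030.00
Payback = 5.5058 years

5.5058 years


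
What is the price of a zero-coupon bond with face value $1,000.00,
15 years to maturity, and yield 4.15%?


Formula: Price = FV / (1 + r)^n
Substituting: Price = $1,000.00 / (1 + 0.0415)^15
Discount factor: (1.0415)^15 = 1.840302
Price = $1,000.00 / 1.840302 = $543.39

$543.39


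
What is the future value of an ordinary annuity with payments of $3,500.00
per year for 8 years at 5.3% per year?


Formula: FV = PMT * ((1+r)^n - 1) / r
Growth factor: (1 + 0.053)^8 = 1.511565
Numerator: 1.511565 - 1 = 0.511565
FV = $3,500.00 * 0.511565 / 0.053 = $33,782.63

$33,782.63


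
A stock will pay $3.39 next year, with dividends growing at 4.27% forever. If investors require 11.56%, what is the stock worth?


Formula: P = D1 / (r - g)
Spread: r - g = 0.1156 - 0.0427 = 0.0729
Substituting: P = $3.39 / 0.0729
P = $46.50

$46.50


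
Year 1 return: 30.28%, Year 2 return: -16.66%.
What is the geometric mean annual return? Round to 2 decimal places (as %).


Formula: Geometric mean = ((1+r1)*(1+r2))^(1/2) - 1
Product: (1 + 0.3028) * (1 + -0.1666) = 1.3028 * 0.8334 = 1.085754
Square root: 1.085754^0.5 = 1.041995
Geometric mean = 1.041995 - 1 = 0.041995
As percentage: 4.20%

4.20%


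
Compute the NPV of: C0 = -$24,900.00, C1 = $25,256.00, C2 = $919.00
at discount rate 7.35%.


Formula: NPV = C0 + C1/(1+r) + C2/(1+r)^2
Discount C1: $25,256.00 / (1 + 0.0735) = $23,526.78
Discount C2: $919.00 / (1 + 0.0735)^2 = $797.46
NPV = -$24,900.00 + $23,526.78 + $797.46 = -$575.75

-$575.75


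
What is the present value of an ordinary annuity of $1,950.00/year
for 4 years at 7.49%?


Formula: PV = PMT * (1 - (1+r)^(-n)) / r
Discount factor: (1 + 0.0749)^(-4) = 0.749079
Bracket: 1 - 0.749079 = 0.250921
PV = $1,950.00 * 0.250921 / 0.0749 = $6,532.65

$6,532.65


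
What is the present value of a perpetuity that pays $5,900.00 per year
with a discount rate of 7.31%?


Formula: PV = C / r
Substituting: PV = $5,900.00 / 0.0731
PV = $80,711.35

$80,711.35


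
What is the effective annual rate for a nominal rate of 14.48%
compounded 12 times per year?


Formula: EAR = (1 + r/m)^m - 1
Period rate: r/m = 0.1448 / 12 = 0.012067
Compounding: (1 + 0.012067)^12 = 1.154807
EAR = 1.154807 - 1 = 0.154807

0.154807


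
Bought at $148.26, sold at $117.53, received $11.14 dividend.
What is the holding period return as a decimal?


Formula: HPR = (P1 - P0 + D) / P0
Gain: $117.53 - $148.26 + $11.14 = -$19.59
HPR = -$19.59 / $148.26 = -0.1321

-0.1321


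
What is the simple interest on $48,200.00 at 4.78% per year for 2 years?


Formula: I = P * r * t
Substituting: I = $48,200.00 * 0.0478 * 2
Step: I = $48,200.00 * 0.0956
I = $4,607.92

$4,607.92


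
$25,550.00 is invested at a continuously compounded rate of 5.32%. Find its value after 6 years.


Formula: FV = P * e^(r*t)
Exponent: r*t = 0.0532 * 6 = 0.3192
e^(0.3192) = 1.376027
FV = $25,550.00 * 1.376027 = $35,157.48

$35,157.48


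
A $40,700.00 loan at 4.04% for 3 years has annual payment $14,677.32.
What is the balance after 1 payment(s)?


Formula: Balance = PV*(1+r)^k - PMT*((1+r)^k - 1)/r
Growth: (1 + 0.0404)^1 = 1.0404
Accumulated factor: ((1+r)^k - 1)/r = 1.0
Balance = $40,700.00 * 1.0404 - $14,677.32 * 1.0
Balance = $27,666.96

$27,666.96


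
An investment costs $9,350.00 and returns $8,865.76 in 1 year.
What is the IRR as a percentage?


Formula: IRR = C1/C0 - 1
Substituting: IRR = $8,865.76 / $9,350.00 - 1
Ratio: 0.94821 - 1 = -0.05179
IRR = -5.179%

-5.179%


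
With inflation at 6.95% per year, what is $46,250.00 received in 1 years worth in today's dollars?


Formula: Real value = nominal / (1 + inflation)^years
Price level: (1 + 0.0695)^1 = 1.0695
Real value = $46,250.00 / 1.0695 = $43,244.51

$43,244.51


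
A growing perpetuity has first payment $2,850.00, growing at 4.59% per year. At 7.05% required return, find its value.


Formula: PV = C / (r - g)
Spread: r - g = 0.0705 - 0.0459 = 0.0246
Substituting: PV = $2,850.00 / 0.0246
PV = $115,853.66

$115,853.66


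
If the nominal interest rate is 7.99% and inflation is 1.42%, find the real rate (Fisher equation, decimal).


Formula: (1 + r_real) = (1 + r_nom) / (1 + inflation)
Substituting: (1 + r_real) = 1.0799 / 1.0142
(1 + r_real) = 1.06478
r_real = 1.06478 - 1 = 0.06478

0.06478


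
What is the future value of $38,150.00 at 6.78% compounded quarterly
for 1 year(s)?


Formula: FV = P * (1 + r/m)^(m*t)
Period rate: r/m = 0.0678 / 4 = 0.01695
Total periods: m*t = 4 * 1 = 4
Growth factor: (1 + 0.01695)^4 = 1.069543
FV = $38,150.00 * 1.069543 = $40,803.08

$40,803.08


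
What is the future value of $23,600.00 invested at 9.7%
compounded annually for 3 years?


Formula: FV = P * (1 + r)^n
Substituting: FV = $23,600.00 * (1 + 0.097)^3
Growth factor: (1.097)^3 = 1.32014
FV = $23,600.00 * 1.32014 = $31,155.30

$31,155.30


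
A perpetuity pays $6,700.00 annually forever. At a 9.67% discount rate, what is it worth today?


Formula: PV = C / r
Substituting: PV = $6,700.00 / 0.0967
PV = $69,286.45

$69,286.45


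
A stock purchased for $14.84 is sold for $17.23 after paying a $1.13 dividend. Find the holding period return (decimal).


Formula: HPR = (P1 - P0 + D) / P0
Gain: $17.23 - $14.84 + $1.13 = $3.52
HPR = $3.52 / $14.84 = 0.2372

0.2372


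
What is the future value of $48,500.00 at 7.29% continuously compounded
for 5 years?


Formula: FV = P * e^(r*t)
Exponent: r*t = 0.0729 * 5 = 0.3645
e^(0.3645) = 1.439794
FV = $48,500.00 * 1.439794 = $69,830.01

$69,830.01


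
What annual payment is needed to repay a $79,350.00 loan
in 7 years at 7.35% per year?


Formula: PMT = PV * r / (1 - (1+r)^(-n))
Denominator: 1 - (1 + 0.0735)^(-7) = 0.391325
Numerator: $79,350.00 * 0.0735 = 5832.225
PMT = 5832.225 / 0.391325 = $14,903.80

$14,903.80


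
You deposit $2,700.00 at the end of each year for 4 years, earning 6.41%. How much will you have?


Formula: FV = PMT * ((1+r)^n - 1) / r
Growth factor: (1 + 0.0641)^4 = 1.282123
Numerator: 1.282123 - 1 = 0.282123
FV = $2,700.00 * 0.282123 / 0.0641 = $11,883.51

$11,883.51


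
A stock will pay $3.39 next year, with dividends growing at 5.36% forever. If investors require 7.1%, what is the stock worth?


Formula: P = D1 / (r - g)
Spread: r - g = 0.071 - 0.0536 = 0.0174
Substituting: P = $3.39 / 0.0174
P = $194.83

$194.83


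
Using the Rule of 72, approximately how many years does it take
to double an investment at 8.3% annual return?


Formula: Years ≈ 72 / r
Substituting: Years ≈ 72 / 8.3
Years ≈ 8.7

8.7 years


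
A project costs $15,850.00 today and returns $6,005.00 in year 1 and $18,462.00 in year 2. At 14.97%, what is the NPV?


Formula: NPV = C0 + C1/(1+r) + C2/(1+r)^2
Discount C1: $6,005.00 / (1 + 0.1497) = $5,223.10
Discount C2: $18,462.00 / (1 + 0.1497)^2 = $13,967.21
NPV = -$15,850.00 + $5,223.10 + $13,967.21 = $3,340.31

$3,340.31


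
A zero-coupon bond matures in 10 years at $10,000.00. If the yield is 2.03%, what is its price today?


Formula: Price = FV / (1 + r)^n
Substituting: Price = $10,000.00 / (1 + 0.0203)^10
Discount factor: (1.0203)^10 = 1.222584
Price = $10,000.00 / 1.222584 = $8,179.39

$8,179.39


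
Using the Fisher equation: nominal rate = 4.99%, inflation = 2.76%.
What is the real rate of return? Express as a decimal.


Formula: (1 + r_real) = (1 + r_nom) / (1 + inflation)
Substituting: (1 + r_real) = 1.0499 / 1.0276
(1 + r_real) = 1.021701
r_real = 1.021701 - 1 = 0.021701

0.021701


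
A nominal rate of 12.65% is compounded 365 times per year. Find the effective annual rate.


Formula: EAR = (1 + r/m)^m - 1
Period rate: r/m = 0.1265 / 365 = 0.000347
Compounding: (1 + 0.000347)^365 = 1.134825
EAR = 1.134825 - 1 = 0.134825

0.134825


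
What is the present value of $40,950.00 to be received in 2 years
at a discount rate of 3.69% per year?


Formula: PV = FV / (1 + r)^n
Substituting: PV = $40,950.00 / (1 + 0.0369)^2
Discount factor: (1.0369)^2 = 1.075162
PV = $40,950.00 / 1.075162 = $38,087.30

$38,087.30


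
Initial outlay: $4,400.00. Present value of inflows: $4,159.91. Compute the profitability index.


Formula: PI = PV(cash flows) / initial investment
Substituting: PI = $4,159.91 / $4,400.00
PI = 0.9454

0.9454


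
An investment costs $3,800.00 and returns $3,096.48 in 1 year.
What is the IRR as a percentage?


Formula: IRR = C1/C0 - 1
Substituting: IRR = $3,096.48 / $3,800.00 - 1
Ratio: 0.814863 - 1 = -0.185137
IRR = -18.5137%

-18.5137%


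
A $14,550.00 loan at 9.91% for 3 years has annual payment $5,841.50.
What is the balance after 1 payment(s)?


Formula: Balance = PV*(1+r)^k - PMT*((1+r)^k - 1)/r
Growth: (1 + 0.0991)^1 = 1.0991
Accumulated factor: ((1+r)^k - 1)/r = 1.0
Balance = $14,550.00 * 1.0991 - $5,841.50 * 1.0
Balance = $10,150.41

$10,150.41


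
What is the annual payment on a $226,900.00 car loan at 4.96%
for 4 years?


Formula: PMT = PV * r / (1 - (1+r)^(-n))
Denominator: 1 - (1 + 0.0496)^(-4) = 0.176043
Numerator: $226,900.00 * 0.0496 = 11254.24
PMT = 11254.24 / 0.176043 = $63,929.04

$63,929.04


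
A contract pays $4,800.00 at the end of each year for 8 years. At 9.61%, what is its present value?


Formula: PV = PMT * (1 - (1+r)^(-n)) / r
Discount factor: (1 + 0.0961)^(-8) = 0.479953
Bracket: 1 - 0.479953 = 0.520047
PV = $4,800.00 * 0.520047 / 0.0961 = $25,975.30

$25,975.30


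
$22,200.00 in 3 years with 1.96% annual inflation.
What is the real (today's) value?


Formula: Real value = nominal / (1 + inflation)^years
Price level: (1 + 0.0196)^3 = 1.05996
Real value = $22,200.00 / 1.05996 = $20,944.19

$20,944.19


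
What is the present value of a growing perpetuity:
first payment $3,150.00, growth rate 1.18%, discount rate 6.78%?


Formula: PV = C / (r - g)
Spread: r - g = 0.0678 - 0.0118 = 0.056
Substituting: PV = $3,150.00 / 0.056
PV = $56,250.00

$56,250.00


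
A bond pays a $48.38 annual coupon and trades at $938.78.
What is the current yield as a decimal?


Formula: Current yield = annual coupon / price
Substituting: CY = $48.38 / $938.78
CY = 0.051535

0.051535


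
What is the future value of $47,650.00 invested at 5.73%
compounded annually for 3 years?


Formula: FV = P * (1 + r)^n
Substituting: FV = $47,650.00 * (1 + 0.0573)^3
Growth factor: (1.0573)^3 = 1.181938
FV = $47,650.00 * 1.181938 = $56,319.35

$56,319.35


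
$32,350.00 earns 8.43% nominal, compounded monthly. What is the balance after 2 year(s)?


Formula: FV = P * (1 + r/m)^(m*t)
Period rate: r/m = 0.0843 / 12 = 0.007025
Total periods: m*t = 12 * 2 = 24
Growth factor: (1 + 0.007025)^24 = 1.182949
FV = $32,350.00 * 1.182949 = $38,268.40

$38,268.40


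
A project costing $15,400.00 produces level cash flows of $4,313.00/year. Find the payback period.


Formula: Payback = investment / annual cash flow
Substituting: Payback = $15,400.00 / $4,313.00
Payback = 3.5706 years

3.5706 years


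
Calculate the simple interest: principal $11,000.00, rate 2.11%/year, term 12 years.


Formula: I = P * r * t
Substituting: I = $11,000.00 * 0.0211 * 12
Step: I = $11,000.00 * 0.2532
I = $2,785.20

$2,785.20


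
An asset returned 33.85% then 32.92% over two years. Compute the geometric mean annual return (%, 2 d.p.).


Formula: Geometric mean = ((1+r1)*(1+r2))^(1/2) - 1
Product: (1 + 0.3385) * (1 + 0.3292) = 1.3385 * 1.3292 = 1.779134
Square root: 1.779134^0.5 = 1.333842
Geometric mean = 1.333842 - 1 = 0.333842
As percentage: 33.38%

33.38%


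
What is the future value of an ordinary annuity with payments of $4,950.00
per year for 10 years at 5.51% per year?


Formula: FV = PMT * ((1+r)^n - 1) / r
Growth factor: (1 + 0.0551)^10 = 1.709764
Numerator: 1.709764 - 1 = 0.709764
FV = $4,950.00 * 0.709764 / 0.0551 = $63,762.85

$63,762.85


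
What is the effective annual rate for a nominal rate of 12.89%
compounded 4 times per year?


Formula: EAR = (1 + r/m)^m - 1
Period rate: r/m = 0.1289 / 4 = 0.032225
Compounding: (1 + 0.032225)^4 = 1.135266
EAR = 1.135266 - 1 = 0.135266

0.135266


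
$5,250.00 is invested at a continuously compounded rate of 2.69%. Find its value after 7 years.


Formula: FV = P * e^(r*t)
Exponent: r*t = 0.0269 * 7 = 0.1883
e^(0.1883) = 1.207196
FV = $5,250.00 * 1.207196 = $6,337.78

$6,337.78


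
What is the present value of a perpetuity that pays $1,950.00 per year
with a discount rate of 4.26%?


Formula: PV = C / r
Substituting: PV = $1,950.00 / 0.0426
PV = $45,774.65

$45,774.65


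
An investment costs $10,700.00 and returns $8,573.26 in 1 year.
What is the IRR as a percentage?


Formula: IRR = C1/C0 - 1
Substituting: IRR = $8,573.26 / $10,700.00 - 1
Ratio: 0.801239 - 1 = -0.198761
IRR = -19.8761%

-19.8761%


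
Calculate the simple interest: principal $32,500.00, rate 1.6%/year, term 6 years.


Formula: I = P * r * t
Substituting: I = $32,500.00 * 0.016 * 6
Step: I = $32,500.00 * 0.096
I = $3,120.00

$3,120.00


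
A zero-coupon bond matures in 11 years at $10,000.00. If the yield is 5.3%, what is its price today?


Formula: Price = FV / (1 + r)^n
Substituting: Price = $10,000.00 / (1 + 0.053)^11
Discount factor: (1.053)^11 = 1.764867
Price = $10,000.00 / 1.764867 = $5,666.15

$5,666.15


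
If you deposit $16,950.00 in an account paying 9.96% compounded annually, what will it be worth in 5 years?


Formula: FV = P * (1 + r)^n
Substituting: FV = $16,950.00 * (1 + 0.0996)^5
Growth factor: (1.0996)^5 = 1.607584
FV = $16,950.00 * 1.607584 = $27,248.55

$27,248.55


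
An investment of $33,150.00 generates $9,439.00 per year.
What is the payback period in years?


Formula: Payback = investment / annual cash flow
Substituting: Payback = $33,150.00 / $9,439.00
Payback = 3.512 years

3.512 years


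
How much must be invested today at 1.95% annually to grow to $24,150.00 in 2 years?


Formula: PV = FV / (1 + r)^n
Substituting: PV = $24,150.00 / (1 + 0.0195)^2
Discount factor: (1.0195)^2 = 1.03938
PV = $24,150.00 / 1.03938 = $23,235.00

$23,235.00


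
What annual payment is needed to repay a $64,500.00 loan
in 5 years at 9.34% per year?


Formula: PMT = PV * r / (1 - (1+r)^(-n))
Denominator: 1 - (1 + 0.0934)^(-5) = 0.360111
Numerator: $64,500.00 * 0.0934 = 6024.3
PMT = 6024.3 / 0.360111 = $16,729.01

$16,729.01


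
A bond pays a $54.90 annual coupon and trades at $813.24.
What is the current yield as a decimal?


Formula: Current yield = annual coupon / price
Substituting: CY = $54.90 / $813.24
CY = 0.067508

0.067508


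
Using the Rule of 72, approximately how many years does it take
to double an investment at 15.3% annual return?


Formula: Years ≈ 72 / r
Substituting: Years ≈ 72 / 15.3
Years ≈ 4.7

4.7 years


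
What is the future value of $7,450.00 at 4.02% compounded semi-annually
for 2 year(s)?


Formula: FV = P * (1 + r/m)^(m*t)
Period rate: r/m = 0.0402 / 2 = 0.0201
Total periods: m*t = 2 * 2 = 4
Growth factor: (1 + 0.0201)^4 = 1.082857
FV = $7,450.00 * 1.082857 = $8,067.28

$8,067.28


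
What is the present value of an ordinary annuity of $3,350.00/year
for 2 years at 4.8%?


Formula: PV = PMT * (1 - (1+r)^(-n)) / r
Discount factor: (1 + 0.048)^(-2) = 0.910495
Bracket: 1 - 0.910495 = 0.089505
PV = $3,350.00 * 0.089505 / 0.048 = $6,246.72

$6,246.72


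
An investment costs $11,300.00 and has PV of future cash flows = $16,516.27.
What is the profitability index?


Formula: PI = PV(cash flows) / initial investment
Substituting: PI = $16,516.27 / $11,300.00
PI = 1.4616

1.4616


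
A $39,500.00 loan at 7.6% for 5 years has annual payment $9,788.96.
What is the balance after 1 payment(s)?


Formula: Balance = PV*(1+r)^k - PMT*((1+r)^k - 1)/r
Growth: (1 + 0.076)^1 = 1.076
Accumulated factor: ((1+r)^k - 1)/r = 1.0
Balance = $39,500.00 * 1.076 - $9,788.96 * 1.0
Balance = $32,713.04

$32,713.04


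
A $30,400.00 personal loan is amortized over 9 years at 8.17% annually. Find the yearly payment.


Formula: PMT = PV * r / (1 - (1+r)^(-n))
Denominator: 1 - (1 + 0.0817)^(-9) = 0.506782
Numerator: $30,400.00 * 0.0817 = 2483.68
PMT = 2483.68 / 0.506782 = $4,900.88

$4,900.88


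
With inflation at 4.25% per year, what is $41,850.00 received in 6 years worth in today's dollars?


Formula: Real value = nominal / (1 + inflation)^years
Price level: (1 + 0.0425)^6 = 1.283679
Real value = $41,850.00 / 1.283679 = $32,601.61

$32,601.61


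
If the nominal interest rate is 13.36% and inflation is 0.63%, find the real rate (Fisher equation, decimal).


Formula: (1 + r_real) = (1 + r_nom) / (1 + inflation)
Substituting: (1 + r_real) = 1.1336 / 1.0063
(1 + r_real) = 1.126503
r_real = 1.126503 - 1 = 0.126503

0.126503


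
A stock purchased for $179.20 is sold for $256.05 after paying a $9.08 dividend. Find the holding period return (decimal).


Formula: HPR = (P1 - P0 + D) / P0
Gain: $256.05 - $179.20 + $9.08 = $85.93
HPR = $85.93 / $179.20 = 0.4795

0.4795


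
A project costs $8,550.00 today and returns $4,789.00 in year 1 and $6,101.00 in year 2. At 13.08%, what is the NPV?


Formula: NPV = C0 + C1/(1+r) + C2/(1+r)^2
Discount C1: $4,789.00 / (1 + 0.1308) = $4,235.05
Discount C2: $6,101.00 / (1 + 0.1308)^2 = $4,771.22
NPV = -$8,550.00 + $4,235.05 + $4,771.22 = $456.27

$456.27


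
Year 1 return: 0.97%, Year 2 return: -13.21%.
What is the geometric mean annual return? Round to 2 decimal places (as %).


Formula: Geometric mean = ((1+r1)*(1+r2))^(1/2) - 1
Product: (1 + 0.0097) * (1 + -0.1321) = 1.0097 * 0.8679 = 0.876319
Square root: 0.876319^0.5 = 0.936119
Geometric mean = 0.936119 - 1 = -0.063881
As percentage: -6.39%

-6.39%


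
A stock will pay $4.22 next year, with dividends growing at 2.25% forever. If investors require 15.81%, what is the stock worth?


Formula: P = D1 / (r - g)
Spread: r - g = 0.1581 - 0.0225 = 0.1356
Substituting: P = $4.22 / 0.1356
P = $31.12

$31.12


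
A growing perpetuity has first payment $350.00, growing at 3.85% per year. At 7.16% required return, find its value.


Formula: PV = C / (r - g)
Spread: r - g = 0.0716 - 0.0385 = 0.0331
Substituting: PV = $350.00 / 0.0331
PV = $10,574.02

$10,574.02


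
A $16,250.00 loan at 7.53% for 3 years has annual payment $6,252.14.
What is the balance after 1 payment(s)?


Formula: Balance = PV*(1+r)^k - PMT*((1+r)^k - 1)/r
Growth: (1 + 0.0753)^1 = 1.0753
Accumulated factor: ((1+r)^k - 1)/r = 1.0
Balance = $16,250.00 * 1.0753 - $6,252.14 * 1.0
Balance = $11,221.49

$11,221.49


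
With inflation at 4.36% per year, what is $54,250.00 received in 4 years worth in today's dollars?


Formula: Real value = nominal / (1 + inflation)^years
Price level: (1 + 0.0436)^4 = 1.186141
Real value = $54,250.00 / 1.186141 = $45,736.56

$45,736.56


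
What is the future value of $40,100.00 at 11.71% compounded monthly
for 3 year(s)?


Formula: FV = P * (1 + r/m)^(m*t)
Period rate: r/m = 0.1171 / 12 = 0.009758
Total periods: m*t = 12 * 3 = 36
Growth factor: (1 + 0.009758)^36 = 1.418496
FV = $40,100.00 * 1.418496 = $56,881.68

$56,881.68
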